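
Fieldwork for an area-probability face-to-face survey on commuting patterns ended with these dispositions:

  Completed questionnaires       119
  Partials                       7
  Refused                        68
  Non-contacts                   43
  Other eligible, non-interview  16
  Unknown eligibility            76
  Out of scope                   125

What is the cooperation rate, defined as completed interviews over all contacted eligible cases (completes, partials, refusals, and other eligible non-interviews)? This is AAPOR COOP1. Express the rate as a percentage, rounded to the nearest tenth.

56.7%

Numerator: 119
Denominator: 119 + 7 + 68 + 16 = 210
COOP1 = 119 / 210 = 0.5667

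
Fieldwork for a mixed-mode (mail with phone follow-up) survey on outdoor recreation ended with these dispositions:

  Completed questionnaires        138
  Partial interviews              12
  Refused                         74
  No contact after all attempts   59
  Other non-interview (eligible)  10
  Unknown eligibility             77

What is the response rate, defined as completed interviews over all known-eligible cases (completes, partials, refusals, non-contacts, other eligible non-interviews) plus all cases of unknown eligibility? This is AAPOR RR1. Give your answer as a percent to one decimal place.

37.3%

Top → 138
Denom → 138 + 12 + 74 + 59 + 10 + 77 = 370
RR1 = 138 / 370 = 0.3730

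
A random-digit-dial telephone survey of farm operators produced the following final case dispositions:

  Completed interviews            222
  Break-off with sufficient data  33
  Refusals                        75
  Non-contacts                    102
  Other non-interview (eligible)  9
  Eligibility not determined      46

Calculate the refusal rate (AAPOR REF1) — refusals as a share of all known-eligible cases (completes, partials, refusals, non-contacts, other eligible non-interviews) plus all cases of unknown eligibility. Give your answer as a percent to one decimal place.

15.4%

Numerator: 75
Denominator: 222 + 33 + 75 + 102 + 9 + 46 = 487
REF1 = 75 / 487 = 0.1540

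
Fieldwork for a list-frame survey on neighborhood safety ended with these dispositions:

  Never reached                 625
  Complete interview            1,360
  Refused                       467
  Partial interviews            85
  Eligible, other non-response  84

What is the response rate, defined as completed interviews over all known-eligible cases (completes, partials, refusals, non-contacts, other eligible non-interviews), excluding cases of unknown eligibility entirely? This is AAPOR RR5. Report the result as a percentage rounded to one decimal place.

Top: 1360
Denominator: 1360 + 85 + 467 + 625 + 84 = 2621
RR5 = 1360 / 2621 = 0.5189

51.9%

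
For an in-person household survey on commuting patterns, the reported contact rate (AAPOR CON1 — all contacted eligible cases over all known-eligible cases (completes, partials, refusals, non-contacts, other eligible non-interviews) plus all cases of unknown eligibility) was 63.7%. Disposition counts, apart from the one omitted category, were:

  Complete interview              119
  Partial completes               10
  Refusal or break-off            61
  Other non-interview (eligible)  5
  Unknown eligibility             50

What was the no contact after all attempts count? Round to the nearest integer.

Top = 119 + 10 + 61 + 5 = 195
CON1 = 195 / D = 0.637
D = 195 / 0.637 = 306.1
Remaining denominator categories sum to 245
no contact after all attempts = 306.1 − 245 ≈ 61

61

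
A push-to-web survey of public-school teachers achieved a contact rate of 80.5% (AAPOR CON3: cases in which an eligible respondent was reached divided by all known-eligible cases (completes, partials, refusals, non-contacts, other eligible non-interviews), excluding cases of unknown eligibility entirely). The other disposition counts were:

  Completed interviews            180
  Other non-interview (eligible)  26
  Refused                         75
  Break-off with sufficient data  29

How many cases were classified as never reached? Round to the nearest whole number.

Top: 180 + 29 + 75 + 26 = 310
CON3 = 310 / D = 0.805
D = 310 / 0.805 = 385.1
Other denominator terms total 310
never reached = 385.1 − 310 ≈ 75

75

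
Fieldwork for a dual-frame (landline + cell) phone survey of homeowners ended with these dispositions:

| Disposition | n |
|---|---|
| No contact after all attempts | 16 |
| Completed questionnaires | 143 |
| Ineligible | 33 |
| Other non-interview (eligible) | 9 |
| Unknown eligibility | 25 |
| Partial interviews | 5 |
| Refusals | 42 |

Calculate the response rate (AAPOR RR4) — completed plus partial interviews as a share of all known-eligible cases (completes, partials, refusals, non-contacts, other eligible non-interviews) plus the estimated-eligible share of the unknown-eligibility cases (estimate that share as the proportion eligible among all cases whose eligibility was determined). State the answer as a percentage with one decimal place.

Num: 143 + 5 = 148
Known eligible: 143 + 5 + 42 + 16 + 9 = 215
e = 215 / (215 + 33) = 215 / 248 = 0.8669
Eligible share of unknowns: 0.8669 × 25 = 21.67
Denominator: 215 + 21.67 = 236.67
RR4 = 148 / 236.67 = 0.6253

62.5%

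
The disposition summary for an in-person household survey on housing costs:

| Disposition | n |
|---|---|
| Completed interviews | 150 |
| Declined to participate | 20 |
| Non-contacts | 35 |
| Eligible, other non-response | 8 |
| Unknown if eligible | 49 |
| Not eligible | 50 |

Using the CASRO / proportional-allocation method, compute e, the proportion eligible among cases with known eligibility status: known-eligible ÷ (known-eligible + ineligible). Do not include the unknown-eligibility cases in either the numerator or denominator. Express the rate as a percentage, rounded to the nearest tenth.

Known eligible → 150 + 20 + 35 + 8 = 213
e = 213 / (213 + 50) = 213 / 263 = 0.8099

81.0%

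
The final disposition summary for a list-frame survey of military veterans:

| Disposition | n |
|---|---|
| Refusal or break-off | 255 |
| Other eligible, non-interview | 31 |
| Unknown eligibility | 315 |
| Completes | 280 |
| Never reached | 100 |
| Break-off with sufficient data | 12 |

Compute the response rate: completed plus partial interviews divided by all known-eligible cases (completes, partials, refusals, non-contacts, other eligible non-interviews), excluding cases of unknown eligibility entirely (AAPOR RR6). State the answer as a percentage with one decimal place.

43.1%

Numerator = 280 + 12 = 292
Base = 280 + 12 + 255 + 100 + 31 = 678
RR6 = 292 / 678 = 0.4307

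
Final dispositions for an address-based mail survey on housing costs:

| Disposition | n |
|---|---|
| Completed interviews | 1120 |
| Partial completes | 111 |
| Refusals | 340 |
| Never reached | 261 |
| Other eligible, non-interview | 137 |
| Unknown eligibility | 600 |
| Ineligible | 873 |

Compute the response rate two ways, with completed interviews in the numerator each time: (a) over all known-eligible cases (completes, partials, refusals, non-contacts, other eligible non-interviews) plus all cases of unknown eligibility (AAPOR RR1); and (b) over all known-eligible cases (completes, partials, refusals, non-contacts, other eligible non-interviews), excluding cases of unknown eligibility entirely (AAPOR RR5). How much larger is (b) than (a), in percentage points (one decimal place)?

Top → 1120
Denominator → 1120 + 111 + 340 + 261 + 137 + 600 = 2569
RR1 = 1120 / 2569 = 0.4360
Denominator → 1120 + 111 + 340 + 261 + 137 = 1969
RR5 = 1120 / 1969 = 0.5688
Difference = 56.88 − 43.60 = 13.28 percentage points

13.3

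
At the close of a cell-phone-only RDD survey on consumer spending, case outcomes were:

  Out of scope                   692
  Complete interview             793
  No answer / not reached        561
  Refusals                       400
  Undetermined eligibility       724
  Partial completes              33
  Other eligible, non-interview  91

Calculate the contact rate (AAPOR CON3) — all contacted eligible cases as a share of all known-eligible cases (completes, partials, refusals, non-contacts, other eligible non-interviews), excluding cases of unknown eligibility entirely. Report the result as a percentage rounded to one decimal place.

70.1%

Top: 793 + 33 + 400 + 91 = 1317
Denominator: 793 + 33 + 400 + 561 + 91 = 1878
CON3 = 1317 / 1878 = 0.7013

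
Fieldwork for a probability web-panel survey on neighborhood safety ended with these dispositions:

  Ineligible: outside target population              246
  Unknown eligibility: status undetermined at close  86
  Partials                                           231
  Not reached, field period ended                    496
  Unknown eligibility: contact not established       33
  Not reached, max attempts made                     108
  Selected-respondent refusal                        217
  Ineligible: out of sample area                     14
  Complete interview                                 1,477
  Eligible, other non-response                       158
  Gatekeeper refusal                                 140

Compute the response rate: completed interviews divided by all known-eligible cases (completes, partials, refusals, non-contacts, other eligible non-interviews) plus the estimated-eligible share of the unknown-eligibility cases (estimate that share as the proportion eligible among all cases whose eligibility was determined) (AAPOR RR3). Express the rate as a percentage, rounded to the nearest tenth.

50.3%

Declined to participate = 140 + 217 = 357
No contact after all attempts = 496 + 108 = 604
Eligibility not determined = 33 + 86 = 119
Not eligible = 246 + 14 = 260
Top = 1477
Determined eligible = 1477 + 231 + 357 + 604 + 158 = 2827
e = 2827 / (2827 + 260) = 2827 / 3087 = 0.9158
Eligible share of unknowns = 0.9158 × 119 = 108.98
Base = 2827 + 108.98 = 2935.98
RR3 = 1477 / 2935.98 = 0.5031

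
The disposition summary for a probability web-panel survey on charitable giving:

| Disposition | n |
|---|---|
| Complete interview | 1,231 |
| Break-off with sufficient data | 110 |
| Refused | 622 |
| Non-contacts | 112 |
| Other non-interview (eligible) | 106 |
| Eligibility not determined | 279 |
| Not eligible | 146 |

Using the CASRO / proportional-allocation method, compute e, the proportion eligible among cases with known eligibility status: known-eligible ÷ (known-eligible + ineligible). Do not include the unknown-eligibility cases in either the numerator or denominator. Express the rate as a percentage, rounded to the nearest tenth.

93.7%

Known eligible = 1231 + 110 + 622 + 112 + 106 = 2181
e = 2181 / (2181 + 146) = 2181 / 2327 = 0.9373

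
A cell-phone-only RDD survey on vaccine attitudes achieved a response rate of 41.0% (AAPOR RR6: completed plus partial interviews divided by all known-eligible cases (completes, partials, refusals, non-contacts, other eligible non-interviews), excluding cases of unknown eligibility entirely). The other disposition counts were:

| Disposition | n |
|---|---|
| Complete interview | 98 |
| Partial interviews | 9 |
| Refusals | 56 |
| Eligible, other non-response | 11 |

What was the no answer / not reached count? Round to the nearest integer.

87

Num = 98 + 9 = 107
RR6 = 107 / D = 0.410
D = 107 / 0.410 = 261.0
Remaining denominator categories sum to 174
no answer / not reached = 261.0 − 174 ≈ 87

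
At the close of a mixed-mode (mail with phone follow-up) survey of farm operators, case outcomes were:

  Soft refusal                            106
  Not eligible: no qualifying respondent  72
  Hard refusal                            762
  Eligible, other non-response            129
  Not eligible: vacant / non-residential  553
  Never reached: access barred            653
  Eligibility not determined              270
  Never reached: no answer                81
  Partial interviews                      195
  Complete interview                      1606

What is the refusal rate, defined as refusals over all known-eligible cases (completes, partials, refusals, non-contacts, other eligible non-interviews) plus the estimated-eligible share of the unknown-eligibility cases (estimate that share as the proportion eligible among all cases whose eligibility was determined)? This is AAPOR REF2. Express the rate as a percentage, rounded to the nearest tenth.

23.1%

Declined to participate = 762 + 106 = 868
Never reached = 81 + 653 = 734
Screened out, ineligible = 72 + 553 = 625
Num = 868
Known eligible = 1606 + 195 + 868 + 734 + 129 = 3532
e = 3532 / (3532 + 625) = 3532 / 4157 = 0.8497
e × U = 0.8497 × 270 = 229.42
Denom = 3532 + 229.42 = 3761.42
REF2 = 868 / 3761.42 = 0.2308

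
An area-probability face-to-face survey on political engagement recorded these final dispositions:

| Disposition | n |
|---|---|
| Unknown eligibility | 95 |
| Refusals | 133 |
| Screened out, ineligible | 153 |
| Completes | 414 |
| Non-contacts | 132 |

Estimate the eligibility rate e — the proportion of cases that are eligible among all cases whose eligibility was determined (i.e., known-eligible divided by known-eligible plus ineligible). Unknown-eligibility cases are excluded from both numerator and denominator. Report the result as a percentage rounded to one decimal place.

81.6%

Determined eligible = 414 + 133 + 132 = 679
e = 679 / (679 + 153) = 679 / 832 = 0.8161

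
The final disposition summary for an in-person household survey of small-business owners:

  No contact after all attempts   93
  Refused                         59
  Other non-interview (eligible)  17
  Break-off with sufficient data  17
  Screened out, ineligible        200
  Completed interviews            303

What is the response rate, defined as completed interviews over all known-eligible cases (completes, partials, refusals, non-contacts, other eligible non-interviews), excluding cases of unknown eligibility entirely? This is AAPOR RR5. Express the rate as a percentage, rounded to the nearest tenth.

62.0%

Top → 303
Denom → 303 + 17 + 59 + 93 + 17 = 489
RR5 = 303 / 489 = 0.6196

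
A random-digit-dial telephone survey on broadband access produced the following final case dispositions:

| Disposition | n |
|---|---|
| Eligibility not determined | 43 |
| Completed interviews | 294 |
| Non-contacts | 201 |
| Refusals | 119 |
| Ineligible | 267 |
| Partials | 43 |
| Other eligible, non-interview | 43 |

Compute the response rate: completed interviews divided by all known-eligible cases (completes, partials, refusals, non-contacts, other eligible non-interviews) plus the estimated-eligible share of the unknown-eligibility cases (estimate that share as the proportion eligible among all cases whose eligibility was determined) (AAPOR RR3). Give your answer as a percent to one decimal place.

40.2%

Num: 294
Eligible (known): 294 + 43 + 119 + 201 + 43 = 700
e = 700 / (700 + 267) = 700 / 967 = 0.7239
Eligible share of unknowns: 0.7239 × 43 = 31.13
Denom: 700 + 31.13 = 731.13
RR3 = 294 / 731.13 = 0.4021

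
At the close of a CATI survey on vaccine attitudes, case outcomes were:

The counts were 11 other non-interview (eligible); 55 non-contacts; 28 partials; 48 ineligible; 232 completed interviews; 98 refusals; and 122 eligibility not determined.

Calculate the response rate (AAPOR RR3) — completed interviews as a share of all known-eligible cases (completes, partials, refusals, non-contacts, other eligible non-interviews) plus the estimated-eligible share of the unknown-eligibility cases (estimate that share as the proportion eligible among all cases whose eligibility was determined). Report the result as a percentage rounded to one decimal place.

43.5%

Num = 232
Determined eligible = 232 + 28 + 98 + 55 + 11 = 424
e = 424 / (424 + 48) = 424 / 472 = 0.8983
Eligible share of unknowns = 0.8983 × 122 = 109.59
Denominator = 424 + 109.59 = 533.59
RR3 = 232 / 533.59 = 0.4348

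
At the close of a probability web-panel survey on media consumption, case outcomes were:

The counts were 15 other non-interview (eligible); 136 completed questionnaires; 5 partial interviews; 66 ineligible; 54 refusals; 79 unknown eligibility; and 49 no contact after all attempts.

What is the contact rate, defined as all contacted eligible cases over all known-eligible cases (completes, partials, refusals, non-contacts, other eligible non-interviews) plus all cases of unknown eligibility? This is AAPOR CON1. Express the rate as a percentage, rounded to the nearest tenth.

Top = 136 + 5 + 54 + 15 = 210
Denominator = 136 + 5 + 54 + 49 + 15 + 79 = 338
CON1 = 210 / 338 = 0.6213

62.1%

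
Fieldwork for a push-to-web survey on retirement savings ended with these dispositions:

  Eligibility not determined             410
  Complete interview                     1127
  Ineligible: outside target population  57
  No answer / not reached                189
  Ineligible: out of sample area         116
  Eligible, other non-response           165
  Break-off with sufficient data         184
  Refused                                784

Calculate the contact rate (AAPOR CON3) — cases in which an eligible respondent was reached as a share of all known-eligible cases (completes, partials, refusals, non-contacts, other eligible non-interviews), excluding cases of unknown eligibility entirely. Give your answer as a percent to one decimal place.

92.3%

Screened out, ineligible = 57 + 116 = 173
Numerator: 1127 + 184 + 784 + 165 = 2260
Denominator: 1127 + 184 + 784 + 189 + 165 = 2449
CON3 = 2260 / 2449 = 0.9228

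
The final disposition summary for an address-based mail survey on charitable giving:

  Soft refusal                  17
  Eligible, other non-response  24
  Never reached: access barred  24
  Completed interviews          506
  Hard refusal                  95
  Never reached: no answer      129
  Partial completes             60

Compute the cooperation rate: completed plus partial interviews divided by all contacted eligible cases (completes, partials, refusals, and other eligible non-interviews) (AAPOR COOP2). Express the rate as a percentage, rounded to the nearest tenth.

80.6%

Refusal or break-off = 95 + 17 = 112
Non-contacts = 129 + 24 = 153
Numerator = 506 + 60 = 566
Denominator = 506 + 60 + 112 + 24 = 702
COOP2 = 566 / 702 = 0.8063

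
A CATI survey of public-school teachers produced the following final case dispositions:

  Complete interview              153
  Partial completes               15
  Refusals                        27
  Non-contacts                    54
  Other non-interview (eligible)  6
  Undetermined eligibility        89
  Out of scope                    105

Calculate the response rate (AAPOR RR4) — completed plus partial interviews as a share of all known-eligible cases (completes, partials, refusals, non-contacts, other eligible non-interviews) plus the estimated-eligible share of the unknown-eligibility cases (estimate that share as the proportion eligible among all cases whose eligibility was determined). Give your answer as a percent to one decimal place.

52.8%

Top = 153 + 15 = 168
Eligible (known) = 153 + 15 + 27 + 54 + 6 = 255
e = 255 / (255 + 105) = 255 / 360 = 0.7083
Eligible share of unknowns = 0.7083 × 89 = 63.04
Base = 255 + 63.04 = 318.04
RR4 = 168 / 318.04 = 0.5282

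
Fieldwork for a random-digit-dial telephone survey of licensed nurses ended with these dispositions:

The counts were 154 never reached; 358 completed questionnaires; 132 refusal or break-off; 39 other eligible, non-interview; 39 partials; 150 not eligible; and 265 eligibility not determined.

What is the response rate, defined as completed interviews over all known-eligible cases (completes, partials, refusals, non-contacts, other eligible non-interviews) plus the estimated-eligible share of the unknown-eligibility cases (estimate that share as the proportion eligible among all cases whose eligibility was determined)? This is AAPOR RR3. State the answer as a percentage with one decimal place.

Top: 358
Eligible (known): 358 + 39 + 132 + 154 + 39 = 722
e = 722 / (722 + 150) = 722 / 872 = 0.8280
Estimated eligible among unknowns: 0.8280 × 265 = 219.42
Denominator: 722 + 219.42 = 941.42
RR3 = 358 / 941.42 = 0.3803

38.0%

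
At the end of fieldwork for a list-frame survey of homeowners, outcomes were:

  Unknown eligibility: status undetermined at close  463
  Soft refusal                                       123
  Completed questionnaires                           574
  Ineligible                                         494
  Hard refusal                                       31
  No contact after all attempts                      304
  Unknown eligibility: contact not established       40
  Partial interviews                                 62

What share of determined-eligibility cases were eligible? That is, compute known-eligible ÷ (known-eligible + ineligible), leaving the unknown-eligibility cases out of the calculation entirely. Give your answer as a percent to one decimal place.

68.9%

Refused = 31 + 123 = 154
Eligibility not determined = 40 + 463 = 503
Known eligible = 574 + 62 + 154 + 304 = 1094
e = 1094 / (1094 + 494) = 1094 / 1588 = 0.6889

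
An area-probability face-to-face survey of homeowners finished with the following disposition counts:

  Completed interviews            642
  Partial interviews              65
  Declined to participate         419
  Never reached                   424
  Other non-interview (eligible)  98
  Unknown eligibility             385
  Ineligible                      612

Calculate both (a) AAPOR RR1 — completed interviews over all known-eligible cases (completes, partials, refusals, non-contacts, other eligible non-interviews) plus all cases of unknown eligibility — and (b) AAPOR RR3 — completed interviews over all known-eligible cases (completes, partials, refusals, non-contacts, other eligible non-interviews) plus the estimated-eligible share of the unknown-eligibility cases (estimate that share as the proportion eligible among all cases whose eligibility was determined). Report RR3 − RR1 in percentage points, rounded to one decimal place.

Numerator: 642
Denominator: 642 + 65 + 419 + 424 + 98 + 385 = 2033
RR1 = 642 / 2033 = 0.3158
Known eligible: 642 + 65 + 419 + 424 + 98 = 1648
e = 1648 / (1648 + 612) = 1648 / 2260 = 0.7292
Eligible share of unknowns: 0.7292 × 385 = 280.74
Denominator: 1648 + 280.74 = 1928.74
RR3 = 642 / 1928.74 = 0.3329
Difference = 33.29 − 31.58 = 1.71 percentage points

1.7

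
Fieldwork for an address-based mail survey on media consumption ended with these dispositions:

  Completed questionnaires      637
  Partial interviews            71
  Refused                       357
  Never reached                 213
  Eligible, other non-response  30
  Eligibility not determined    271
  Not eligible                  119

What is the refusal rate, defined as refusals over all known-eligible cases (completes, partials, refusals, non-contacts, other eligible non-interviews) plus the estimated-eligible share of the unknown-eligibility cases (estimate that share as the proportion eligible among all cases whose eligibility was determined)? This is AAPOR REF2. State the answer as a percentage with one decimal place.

22.9%

Numerator → 357
Determined eligible → 637 + 71 + 357 + 213 + 30 = 1308
e = 1308 / (1308 + 119) = 1308 / 1427 = 0.9166
Estimated eligible among unknowns → 0.9166 × 271 = 248.40
Base → 1308 + 248.40 = 1556.40
REF2 = 357 / 1556.40 = 0.2294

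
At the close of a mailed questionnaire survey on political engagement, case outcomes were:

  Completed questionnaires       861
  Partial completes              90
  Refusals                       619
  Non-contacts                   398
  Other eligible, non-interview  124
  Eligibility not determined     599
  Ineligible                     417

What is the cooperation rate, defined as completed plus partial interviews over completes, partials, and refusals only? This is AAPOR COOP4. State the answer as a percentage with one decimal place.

Numerator → 861 + 90 = 951
Denominator → 861 + 90 + 619 = 1570
COOP4 = 951 / 1570 = 0.6057

60.6%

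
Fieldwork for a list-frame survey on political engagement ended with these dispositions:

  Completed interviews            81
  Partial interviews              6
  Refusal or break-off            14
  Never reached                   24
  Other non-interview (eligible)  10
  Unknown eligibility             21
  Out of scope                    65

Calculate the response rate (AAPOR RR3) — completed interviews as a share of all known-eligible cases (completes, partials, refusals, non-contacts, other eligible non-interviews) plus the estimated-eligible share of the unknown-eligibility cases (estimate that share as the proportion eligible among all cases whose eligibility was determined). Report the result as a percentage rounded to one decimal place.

Top → 81
Known eligible → 81 + 6 + 14 + 24 + 10 = 135
e = 135 / (135 + 65) = 135 / 200 = 0.6750
Eligible share of unknowns → 0.6750 × 21 = 14.18
Denominator → 135 + 14.18 = 149.18
RR3 = 81 / 149.18 = 0.5430

54.3%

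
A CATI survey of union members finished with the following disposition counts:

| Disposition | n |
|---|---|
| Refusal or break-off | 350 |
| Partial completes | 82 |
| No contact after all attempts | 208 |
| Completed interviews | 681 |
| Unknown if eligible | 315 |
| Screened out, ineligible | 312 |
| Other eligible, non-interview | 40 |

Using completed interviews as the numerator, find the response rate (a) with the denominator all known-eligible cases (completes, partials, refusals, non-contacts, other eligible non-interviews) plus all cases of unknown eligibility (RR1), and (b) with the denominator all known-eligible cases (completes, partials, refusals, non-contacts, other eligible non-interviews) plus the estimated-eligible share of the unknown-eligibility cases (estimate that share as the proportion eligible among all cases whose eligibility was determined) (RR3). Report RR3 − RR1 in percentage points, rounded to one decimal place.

Num = 681
Denom = 681 + 82 + 350 + 208 + 40 + 315 = 1676
RR1 = 681 / 1676 = 0.4063
Determined eligible = 681 + 82 + 350 + 208 + 40 = 1361
e = 1361 / (1361 + 312) = 1361 / 1673 = 0.8135
e × U = 0.8135 × 315 = 256.25
Denom = 1361 + 256.25 = 1617.25
RR3 = 681 / 1617.25 = 0.4211
Difference = 42.11 − 40.63 = 1.48 percentage points

1.5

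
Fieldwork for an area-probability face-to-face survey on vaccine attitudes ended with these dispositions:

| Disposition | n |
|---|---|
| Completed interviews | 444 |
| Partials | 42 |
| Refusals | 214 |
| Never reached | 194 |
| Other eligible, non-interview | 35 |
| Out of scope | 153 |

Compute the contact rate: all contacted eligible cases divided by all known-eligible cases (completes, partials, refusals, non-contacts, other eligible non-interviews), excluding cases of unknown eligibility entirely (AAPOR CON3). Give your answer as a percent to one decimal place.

Top: 444 + 42 + 214 + 35 = 735
Denominator: 444 + 42 + 214 + 194 + 35 = 929
CON3 = 735 / 929 = 0.7912

79.1%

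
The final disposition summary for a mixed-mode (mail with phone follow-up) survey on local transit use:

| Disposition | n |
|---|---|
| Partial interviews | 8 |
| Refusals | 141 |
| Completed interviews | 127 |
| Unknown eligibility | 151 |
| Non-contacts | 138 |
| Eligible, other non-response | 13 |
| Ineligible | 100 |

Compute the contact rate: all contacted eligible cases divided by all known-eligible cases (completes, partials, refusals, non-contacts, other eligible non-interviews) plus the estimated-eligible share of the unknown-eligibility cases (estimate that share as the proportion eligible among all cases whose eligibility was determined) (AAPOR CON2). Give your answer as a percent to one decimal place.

52.6%

Top → 127 + 8 + 141 + 13 = 289
Known eligible → 127 + 8 + 141 + 138 + 13 = 427
e = 427 / (427 + 100) = 427 / 527 = 0.8102
Eligible share of unknowns → 0.8102 × 151 = 122.34
Denom → 427 + 122.34 = 549.34
CON2 = 289 / 549.34 = 0.5261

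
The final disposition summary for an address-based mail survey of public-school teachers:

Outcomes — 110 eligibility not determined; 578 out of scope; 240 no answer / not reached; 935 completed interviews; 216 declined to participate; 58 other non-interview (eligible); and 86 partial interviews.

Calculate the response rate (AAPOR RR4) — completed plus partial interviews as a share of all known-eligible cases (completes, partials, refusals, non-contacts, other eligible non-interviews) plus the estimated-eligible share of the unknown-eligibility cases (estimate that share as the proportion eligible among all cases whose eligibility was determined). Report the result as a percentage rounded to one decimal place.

Numerator → 935 + 86 = 1021
Known eligible → 935 + 86 + 216 + 240 + 58 = 1535
e = 1535 / (1535 + 578) = 1535 / 2113 = 0.7265
e × U → 0.7265 × 110 = 79.92
Denominator → 1535 + 79.92 = 1614.92
RR4 = 1021 / 1614.92 = 0.6322

63.2%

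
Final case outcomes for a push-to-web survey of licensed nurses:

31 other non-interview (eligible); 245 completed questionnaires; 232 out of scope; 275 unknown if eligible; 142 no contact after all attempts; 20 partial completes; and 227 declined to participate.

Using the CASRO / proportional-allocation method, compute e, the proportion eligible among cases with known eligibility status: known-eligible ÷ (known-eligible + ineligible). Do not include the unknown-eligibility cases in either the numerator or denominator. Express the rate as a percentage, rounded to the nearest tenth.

74.1%

Eligible (known): 245 + 20 + 227 + 142 + 31 = 665
e = 665 / (665 + 232) = 665 / 897 = 0.7414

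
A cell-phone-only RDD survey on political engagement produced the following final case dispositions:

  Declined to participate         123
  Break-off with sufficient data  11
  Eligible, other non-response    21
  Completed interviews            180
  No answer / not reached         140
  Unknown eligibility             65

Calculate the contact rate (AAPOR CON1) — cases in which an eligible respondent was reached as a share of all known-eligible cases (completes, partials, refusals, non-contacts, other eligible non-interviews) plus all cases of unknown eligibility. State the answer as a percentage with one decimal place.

Top → 180 + 11 + 123 + 21 = 335
Base → 180 + 11 + 123 + 140 + 21 + 65 = 540
CON1 = 335 / 540 = 0.6204

62.0%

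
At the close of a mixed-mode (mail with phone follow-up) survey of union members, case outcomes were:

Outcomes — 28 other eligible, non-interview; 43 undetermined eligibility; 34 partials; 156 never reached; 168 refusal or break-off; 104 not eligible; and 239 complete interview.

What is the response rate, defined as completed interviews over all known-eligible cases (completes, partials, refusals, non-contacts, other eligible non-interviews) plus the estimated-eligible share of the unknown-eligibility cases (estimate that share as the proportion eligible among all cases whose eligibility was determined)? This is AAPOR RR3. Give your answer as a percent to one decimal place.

Numerator → 239
Determined eligible → 239 + 34 + 168 + 156 + 28 = 625
e = 625 / (625 + 104) = 625 / 729 = 0.8573
Estimated eligible among unknowns → 0.8573 × 43 = 36.86
Denom → 625 + 36.86 = 661.86
RR3 = 239 / 661.86 = 0.3611

36.1%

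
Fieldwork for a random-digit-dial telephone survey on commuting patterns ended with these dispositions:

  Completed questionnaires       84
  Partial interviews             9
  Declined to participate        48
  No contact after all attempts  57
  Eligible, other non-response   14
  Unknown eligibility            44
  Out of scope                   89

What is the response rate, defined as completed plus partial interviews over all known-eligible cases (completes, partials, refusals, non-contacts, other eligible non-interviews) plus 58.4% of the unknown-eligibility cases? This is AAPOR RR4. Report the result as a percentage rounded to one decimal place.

Top → 84 + 9 = 93
Eligible (known) → 84 + 9 + 48 + 57 + 14 = 212
Estimated eligible among unknowns → 0.5840 × 44 = 25.70
Base → 212 + 25.70 = 237.70
RR4 = 93 / 237.70 = 0.3912

39.1%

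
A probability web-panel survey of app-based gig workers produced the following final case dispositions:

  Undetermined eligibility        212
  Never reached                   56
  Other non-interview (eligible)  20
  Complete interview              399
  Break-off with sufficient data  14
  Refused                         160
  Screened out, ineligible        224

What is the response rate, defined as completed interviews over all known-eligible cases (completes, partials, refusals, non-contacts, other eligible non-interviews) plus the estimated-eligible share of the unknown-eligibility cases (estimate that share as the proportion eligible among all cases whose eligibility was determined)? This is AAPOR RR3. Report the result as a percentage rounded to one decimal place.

Numerator → 399
Eligible (known) → 399 + 14 + 160 + 56 + 20 = 649
e = 649 / (649 + 224) = 649 / 873 = 0.7434
Estimated eligible among unknowns → 0.7434 × 212 = 157.60
Base → 649 + 157.60 = 806.60
RR3 = 399 / 806.60 = 0.4947

49.5%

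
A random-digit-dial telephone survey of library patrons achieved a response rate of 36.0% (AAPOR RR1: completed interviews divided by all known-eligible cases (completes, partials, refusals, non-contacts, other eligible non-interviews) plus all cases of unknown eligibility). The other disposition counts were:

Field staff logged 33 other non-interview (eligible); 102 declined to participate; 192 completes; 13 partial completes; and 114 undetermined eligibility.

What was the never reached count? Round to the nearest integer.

RR1 = 192 / D = 0.360
D = 192 / 0.360 = 533.3
Remaining denominator categories sum to 454
never reached = 533.3 − 454 ≈ 79

79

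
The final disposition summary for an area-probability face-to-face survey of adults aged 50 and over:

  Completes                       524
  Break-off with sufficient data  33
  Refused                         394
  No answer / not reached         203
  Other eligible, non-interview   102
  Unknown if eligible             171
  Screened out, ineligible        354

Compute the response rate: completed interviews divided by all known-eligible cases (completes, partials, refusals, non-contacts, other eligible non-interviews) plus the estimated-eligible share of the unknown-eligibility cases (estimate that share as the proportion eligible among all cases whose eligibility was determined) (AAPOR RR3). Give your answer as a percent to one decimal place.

37.7%

Numerator: 524
Eligible (known): 524 + 33 + 394 + 203 + 102 = 1256
e = 1256 / (1256 + 354) = 1256 / 1610 = 0.7801
Estimated eligible among unknowns: 0.7801 × 171 = 133.40
Denominator: 1256 + 133.40 = 1389.40
RR3 = 524 / 1389.40 = 0.3771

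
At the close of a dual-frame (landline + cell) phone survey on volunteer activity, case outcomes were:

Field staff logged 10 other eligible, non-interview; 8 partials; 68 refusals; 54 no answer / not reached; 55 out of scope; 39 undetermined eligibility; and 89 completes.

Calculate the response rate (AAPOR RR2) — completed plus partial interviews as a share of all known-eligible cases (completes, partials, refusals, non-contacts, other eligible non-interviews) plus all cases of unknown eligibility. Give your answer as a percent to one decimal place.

Num = 89 + 8 = 97
Base = 89 + 8 + 68 + 54 + 10 + 39 = 268
RR2 = 97 / 268 = 0.3619

36.2%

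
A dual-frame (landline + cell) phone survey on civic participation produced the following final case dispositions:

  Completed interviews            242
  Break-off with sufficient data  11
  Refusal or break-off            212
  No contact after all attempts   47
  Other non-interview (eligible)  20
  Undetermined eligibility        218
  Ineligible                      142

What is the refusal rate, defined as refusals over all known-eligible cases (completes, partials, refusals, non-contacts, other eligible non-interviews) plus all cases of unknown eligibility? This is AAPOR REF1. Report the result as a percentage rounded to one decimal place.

28.3%

Numerator: 212
Denom: 242 + 11 + 212 + 47 + 20 + 218 = 750
REF1 = 212 / 750 = 0.2827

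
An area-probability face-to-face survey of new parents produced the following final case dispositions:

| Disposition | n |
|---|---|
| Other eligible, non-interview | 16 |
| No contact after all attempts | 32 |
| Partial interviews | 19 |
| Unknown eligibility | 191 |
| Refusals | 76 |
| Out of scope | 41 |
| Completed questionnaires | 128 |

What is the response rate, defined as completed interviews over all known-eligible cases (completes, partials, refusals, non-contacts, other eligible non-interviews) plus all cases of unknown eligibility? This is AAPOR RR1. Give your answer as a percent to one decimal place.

Top: 128
Denominator: 128 + 19 + 76 + 32 + 16 + 191 = 462
RR1 = 128 / 462 = 0.2771

27.7%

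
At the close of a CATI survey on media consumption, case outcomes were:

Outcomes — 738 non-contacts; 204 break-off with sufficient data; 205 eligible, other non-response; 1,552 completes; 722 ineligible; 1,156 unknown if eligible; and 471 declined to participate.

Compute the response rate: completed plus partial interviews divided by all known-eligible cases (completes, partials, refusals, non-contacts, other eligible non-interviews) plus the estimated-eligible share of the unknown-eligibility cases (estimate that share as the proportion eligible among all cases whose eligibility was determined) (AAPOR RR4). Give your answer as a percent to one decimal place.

42.7%

Numerator: 1552 + 204 = 1756
Eligible (known): 1552 + 204 + 471 + 738 + 205 = 3170
e = 3170 / (3170 + 722) = 3170 / 3892 = 0.8145
Eligible share of unknowns: 0.8145 × 1156 = 941.56
Denominator: 3170 + 941.56 = 4111.56
RR4 = 1756 / 4111.56 = 0.4271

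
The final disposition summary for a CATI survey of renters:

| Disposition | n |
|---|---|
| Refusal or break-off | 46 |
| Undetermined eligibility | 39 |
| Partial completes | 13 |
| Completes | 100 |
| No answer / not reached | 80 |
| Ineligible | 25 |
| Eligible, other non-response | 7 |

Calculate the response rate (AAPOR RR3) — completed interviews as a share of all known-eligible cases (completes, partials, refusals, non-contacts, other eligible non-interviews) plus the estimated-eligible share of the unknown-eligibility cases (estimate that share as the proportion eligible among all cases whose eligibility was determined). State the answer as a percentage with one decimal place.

Top = 100
Eligible (known) = 100 + 13 + 46 + 80 + 7 = 246
e = 246 / (246 + 25) = 246 / 271 = 0.9077
Eligible share of unknowns = 0.9077 × 39 = 35.40
Denom = 246 + 35.40 = 281.40
RR3 = 100 / 281.40 = 0.3554

35.5%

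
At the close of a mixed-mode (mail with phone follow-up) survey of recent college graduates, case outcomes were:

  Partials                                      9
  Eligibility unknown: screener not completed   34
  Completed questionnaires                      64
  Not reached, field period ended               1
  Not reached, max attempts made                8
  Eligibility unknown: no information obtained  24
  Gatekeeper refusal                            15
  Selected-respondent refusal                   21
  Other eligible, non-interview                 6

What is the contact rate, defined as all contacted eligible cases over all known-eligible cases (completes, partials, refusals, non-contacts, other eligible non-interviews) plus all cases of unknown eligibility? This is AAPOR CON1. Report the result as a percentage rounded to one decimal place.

63.2%

Refusals = 15 + 21 = 36
Non-contacts = 1 + 8 = 9
Eligibility not determined = 34 + 24 = 58
Numerator: 64 + 9 + 36 + 6 = 115
Base: 64 + 9 + 36 + 9 + 6 + 58 = 182
CON1 = 115 / 182 = 0.6319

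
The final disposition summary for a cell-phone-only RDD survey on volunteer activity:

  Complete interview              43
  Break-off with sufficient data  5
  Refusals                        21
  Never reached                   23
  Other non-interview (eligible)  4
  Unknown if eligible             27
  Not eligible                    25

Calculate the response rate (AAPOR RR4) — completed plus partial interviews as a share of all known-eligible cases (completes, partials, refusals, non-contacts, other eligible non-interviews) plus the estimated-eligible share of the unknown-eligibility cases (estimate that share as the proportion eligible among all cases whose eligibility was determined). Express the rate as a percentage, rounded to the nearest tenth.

40.9%

Num → 43 + 5 = 48
Determined eligible → 43 + 5 + 21 + 23 + 4 = 96
e = 96 / (96 + 25) = 96 / 121 = 0.7934
Estimated eligible among unknowns → 0.7934 × 27 = 21.42
Base → 96 + 21.42 = 117.42
RR4 = 48 / 117.42 = 0.4088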